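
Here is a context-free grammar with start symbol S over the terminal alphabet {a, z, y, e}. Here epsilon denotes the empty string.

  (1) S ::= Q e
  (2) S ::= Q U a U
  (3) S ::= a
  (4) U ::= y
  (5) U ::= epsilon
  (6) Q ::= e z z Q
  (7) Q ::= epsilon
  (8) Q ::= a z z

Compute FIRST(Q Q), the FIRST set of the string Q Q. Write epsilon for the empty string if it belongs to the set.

FIRST(U): from U::=y we get {y}; from U::=epsilon we get {epsilon}. So FIRST(U) = {epsilon, y}.
FIRST(Q): from Q::=e z z Q we get {e}; from Q::=epsilon we get {epsilon}; from Q::=a z z we get {a}. So FIRST(Q) = {epsilon, a, e}.
FIRST(S): from S::=Q e we get {a, e}; from S::=Q U a U we get {a, e, y}; from S::=a we get {a}. So FIRST(S) = {a, e, y}.
FIRST(Q Q): take FIRST of each symbol in turn, carrying on past any symbol whose FIRST contains epsilon; result {epsilon, a, e}.

{epsilon, a, e}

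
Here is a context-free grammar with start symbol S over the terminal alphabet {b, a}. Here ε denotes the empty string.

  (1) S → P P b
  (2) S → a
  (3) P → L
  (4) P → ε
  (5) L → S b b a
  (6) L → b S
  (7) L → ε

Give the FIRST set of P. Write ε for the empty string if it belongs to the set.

{ε, a, b}

FIRST(S): from S→P P b we get {a, b}; from S→a we get {a}. So FIRST(S) = {a, b}.
FIRST(L): from L→S b b a we get {a, b}; from L→b S we get {b}; from L→ε we get {ε}. So FIRST(L) = {ε, a, b}.
FIRST(P): from P→L we get {ε, a, b}; from P→ε we get {ε}. So FIRST(P) = {ε, a, b}.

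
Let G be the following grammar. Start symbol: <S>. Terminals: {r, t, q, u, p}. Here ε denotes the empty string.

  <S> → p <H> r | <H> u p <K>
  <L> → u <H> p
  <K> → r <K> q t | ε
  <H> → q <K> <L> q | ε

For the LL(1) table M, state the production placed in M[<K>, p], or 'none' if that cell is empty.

none

FIRST(<L>): from <L>→u <H> p we get {u}. So FIRST(<L>) = {u}.
FIRST(<K>): from <K>→r <K> q t we get {r}; from <K>→ε we get {ε}. So FIRST(<K>) = {ε, r}.
FIRST(<H>): from <H>→q <K> <L> q we get {q}; from <H>→ε we get {ε}. So FIRST(<H>) = {ε, q}.
FIRST(<S>): from <S>→p <H> r we get {p}; from <S>→<H> u p <K> we get {q, u}. So FIRST(<S>) = {p, q, u}.
FOLLOW(<S>) includes $ since <S> is the start symbol.
FOLLOW(<S>): <S> appears on no right-hand side. Thus FOLLOW(<S>) = {$}.
FOLLOW(<K>): in <S>→<H> u p <K>, the suffix after <K> is empty, so FOLLOW(<K>) ⊇ FOLLOW(<S>) = {$}; in <K>→r <K> q t, <K> is followed by q t with FIRST {q}; in <H>→q <K> <L> q, <K> is followed by <L> q with FIRST {u}. Thus FOLLOW(<K>) = {$, q, u}.
For <K> → r <K> q t: FIRST(r <K> q t) = {r}, so it goes in M[<K>, t] for t ∈ {r}.
For <K> → ε: FIRST(ε) = {ε}, so it goes in M[<K>, t] for t ∈ {}; since ε ∈ FIRST, also for every t ∈ FOLLOW(<K>) = {$, q, u}.
None of these place a production in M[<K>, p].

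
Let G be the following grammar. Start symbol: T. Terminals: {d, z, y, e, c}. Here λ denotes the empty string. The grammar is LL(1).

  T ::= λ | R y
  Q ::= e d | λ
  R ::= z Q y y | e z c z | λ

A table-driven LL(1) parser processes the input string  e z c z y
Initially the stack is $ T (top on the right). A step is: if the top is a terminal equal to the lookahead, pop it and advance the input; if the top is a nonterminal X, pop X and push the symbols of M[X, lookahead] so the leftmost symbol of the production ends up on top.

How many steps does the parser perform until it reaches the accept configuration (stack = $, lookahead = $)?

step 1: stack=$ T  input=e z c z y $  — expand T ::= R y
step 2: stack=$ y R  input=e z c z y $  — expand R ::= e z c z
step 3: stack=$ y z c z e  input=e z c z y $  — match e
step 4: stack=$ y z c z  input=z c z y $  — match z
step 5: stack=$ y z c  input=c z y $  — match c
step 6: stack=$ y z  input=z y $  — match z
step 7: stack=$ y  input=y $  — match y
Accept reached after 7 steps.

7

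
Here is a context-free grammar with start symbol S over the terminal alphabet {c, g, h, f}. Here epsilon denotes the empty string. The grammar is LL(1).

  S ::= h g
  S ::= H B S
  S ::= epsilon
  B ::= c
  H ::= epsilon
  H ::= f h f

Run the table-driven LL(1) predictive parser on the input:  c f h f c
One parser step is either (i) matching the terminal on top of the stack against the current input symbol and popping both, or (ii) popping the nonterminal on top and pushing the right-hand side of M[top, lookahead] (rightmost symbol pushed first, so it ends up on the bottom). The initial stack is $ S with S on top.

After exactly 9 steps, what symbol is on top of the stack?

B

     Stack        Input        Action
  1  $ S          c f h f c $  expand S ::= H B S
  2  $ S B H      c f h f c $  expand H ::= epsilon
  3  $ S B        c f h f c $  expand B ::= c
  4  $ S c        c f h f c $  match c
  5  $ S          f h f c $    expand S ::= H B S
  6  $ S B H      f h f c $    expand H ::= f h f
  7  $ S B f h f  f h f c $    match f
  8  $ S B f h    h f c $      match h
  9  $ S B f      f c $        match f
Stack after step 9: $ S B (top = B).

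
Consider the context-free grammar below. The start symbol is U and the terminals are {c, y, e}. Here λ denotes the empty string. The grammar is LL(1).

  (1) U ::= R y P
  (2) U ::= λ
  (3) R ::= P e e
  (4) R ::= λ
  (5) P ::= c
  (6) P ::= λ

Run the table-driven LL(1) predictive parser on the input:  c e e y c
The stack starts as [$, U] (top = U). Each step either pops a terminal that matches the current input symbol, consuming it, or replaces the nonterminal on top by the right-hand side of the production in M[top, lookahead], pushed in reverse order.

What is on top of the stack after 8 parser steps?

c

step 1: stack=$ U  input=c e e y c $  — expand U ::= R y P
step 2: stack=$ P y R  input=c e e y c $  — expand R ::= P e e
step 3: stack=$ P y e e P  input=c e e y c $  — expand P ::= c
step 4: stack=$ P y e e c  input=c e e y c $  — match c
step 5: stack=$ P y e e  input=e e y c $  — match e
step 6: stack=$ P y e  input=e y c $  — match e
step 7: stack=$ P y  input=y c $  — match y
step 8: stack=$ P  input=c $  — expand P ::= c
Stack after step 8: $ c (top = c).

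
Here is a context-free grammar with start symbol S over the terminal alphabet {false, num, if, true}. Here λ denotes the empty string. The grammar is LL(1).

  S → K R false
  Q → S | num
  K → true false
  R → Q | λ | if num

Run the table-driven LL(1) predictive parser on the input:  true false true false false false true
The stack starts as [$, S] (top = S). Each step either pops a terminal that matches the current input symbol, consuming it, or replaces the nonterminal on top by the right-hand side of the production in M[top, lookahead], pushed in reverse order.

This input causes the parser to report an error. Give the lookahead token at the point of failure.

true

step 1: stack=$ S  input=true false true false false false true $  — expand S → K R false
step 2: stack=$ false R K  input=true false true false false false true $  — expand K → true false
step 3: stack=$ false R false true  input=true false true false false false true $  — match true
step 4: stack=$ false R false  input=false true false false false true $  — match false
step 5: stack=$ false R  input=true false false false true $  — expand R → Q
step 6: stack=$ false Q  input=true false false false true $  — expand Q → S
step 7: stack=$ false S  input=true false false false true $  — expand S → K R false
step 8: stack=$ false false R K  input=true false false false true $  — expand K → true false
step 9: stack=$ false false R false true  input=true false false false true $  — match true
step 10: stack=$ false false R false  input=false false false true $  — match false
step 11: stack=$ false false R  input=false false true $  — expand R → λ
step 12: stack=$ false false  input=false false true $  — match false
step 13: stack=$ false  input=false true $  — match false
step 14: stack=$  input=true $  — error: stack empty but input remains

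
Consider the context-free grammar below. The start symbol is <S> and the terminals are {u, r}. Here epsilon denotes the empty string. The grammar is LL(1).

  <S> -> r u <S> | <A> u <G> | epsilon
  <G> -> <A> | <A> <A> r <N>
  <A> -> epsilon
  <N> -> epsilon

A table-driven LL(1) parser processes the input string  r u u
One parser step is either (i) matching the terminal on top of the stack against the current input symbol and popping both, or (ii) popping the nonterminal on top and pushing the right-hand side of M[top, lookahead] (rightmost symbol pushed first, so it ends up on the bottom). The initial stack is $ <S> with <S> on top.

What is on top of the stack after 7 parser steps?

step 1: stack=$ <S>  input=r u u $  — expand <S> -> r u <S>
step 2: stack=$ <S> u r  input=r u u $  — match r
step 3: stack=$ <S> u  input=u u $  — match u
step 4: stack=$ <S>  input=u $  — expand <S> -> <A> u <G>
step 5: stack=$ <G> u <A>  input=u $  — expand <A> -> epsilon
step 6: stack=$ <G> u  input=u $  — match u
step 7: stack=$ <G>  input=$  — expand <G> -> <A>
Stack after step 7: $ <A> (top = <A>).

<A>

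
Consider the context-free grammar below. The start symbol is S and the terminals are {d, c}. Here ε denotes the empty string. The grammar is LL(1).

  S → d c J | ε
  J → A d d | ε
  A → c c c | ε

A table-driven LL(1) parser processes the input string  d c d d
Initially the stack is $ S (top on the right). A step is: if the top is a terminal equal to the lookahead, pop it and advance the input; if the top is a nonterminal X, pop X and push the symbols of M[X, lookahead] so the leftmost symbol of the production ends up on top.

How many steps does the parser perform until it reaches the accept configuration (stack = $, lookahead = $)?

     Stack    Input      Action
  1  $ S      d c d d $  expand S → d c J
  2  $ J c d  d c d d $  match d
  3  $ J c    c d d $    match c
  4  $ J      d d $      expand J → A d d
  5  $ d d A  d d $      expand A → ε
  6  $ d d    d d $      match d
  7  $ d      d $        match d
Accept reached after 7 steps.

7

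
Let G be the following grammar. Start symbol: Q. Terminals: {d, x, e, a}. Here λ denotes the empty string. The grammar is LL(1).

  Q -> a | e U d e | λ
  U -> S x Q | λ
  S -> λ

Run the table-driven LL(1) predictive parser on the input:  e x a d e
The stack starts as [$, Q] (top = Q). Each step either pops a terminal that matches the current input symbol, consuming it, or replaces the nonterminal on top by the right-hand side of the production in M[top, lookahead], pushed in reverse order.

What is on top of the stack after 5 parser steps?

Q

     Stack        Input        Action
  1  $ Q          e x a d e $  expand Q -> e U d e
  2  $ e d U e    e x a d e $  match e
  3  $ e d U      x a d e $    expand U -> S x Q
  4  $ e d Q x S  x a d e $    expand S -> λ
  5  $ e d Q x    x a d e $    match x
Stack after step 5: $ e d Q (top = Q).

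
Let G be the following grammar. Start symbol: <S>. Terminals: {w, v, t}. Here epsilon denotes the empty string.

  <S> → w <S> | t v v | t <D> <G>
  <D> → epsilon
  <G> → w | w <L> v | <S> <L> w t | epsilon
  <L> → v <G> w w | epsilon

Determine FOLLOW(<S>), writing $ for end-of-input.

FIRST(<S>) = {t, w}
FIRST(<D>) = {epsilon}
FIRST(<L>) = {epsilon, v}
FIRST(<G>) = {epsilon, t, w}  (via <S> <L> w t)
FOLLOW(<S>) includes $ since <S> is the start symbol.
FOLLOW(<S>): in <S>→w <S>, the suffix after <S> is empty (adds nothing new); in <G>→<S> <L> w t, <S> is followed by <L> w t with FIRST {v, w}. Thus FOLLOW(<S>) = {$, v, w}.
FOLLOW(<D>): in <S>→t <D> <G>, <D> is followed by <G> with FIRST {epsilon, t, w}; in <S>→t <D> <G>, the suffix after <D> is nullable, so FOLLOW(<D>) ⊇ FOLLOW(<S>) = {$, v, w}. Thus FOLLOW(<D>) = {$, t, v, w}.
FOLLOW(<G>): in <S>→t <D> <G>, the suffix after <G> is empty, so FOLLOW(<G>) ⊇ FOLLOW(<S>) = {$, v, w}; in <L>→v <G> w w, <G> is followed by w w with FIRST {w}. Thus FOLLOW(<G>) = {$, v, w}.
FOLLOW(<L>): in <G>→w <L> v, <L> is followed by v with FIRST {v}; in <G>→<S> <L> w t, <L> is followed by w t with FIRST {w}. Thus FOLLOW(<L>) = {v, w}.

{$, v, w}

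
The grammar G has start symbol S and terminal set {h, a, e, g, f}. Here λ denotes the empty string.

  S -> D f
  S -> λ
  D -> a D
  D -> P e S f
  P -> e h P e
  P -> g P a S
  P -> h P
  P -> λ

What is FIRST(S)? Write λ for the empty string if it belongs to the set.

FIRST(P) = {λ, e, g, h}
FIRST(D) = {a, e, g, h}  (via P e S f)
FIRST(S) = {λ, a, e, g, h}  (via D f)

{λ, a, e, g, h}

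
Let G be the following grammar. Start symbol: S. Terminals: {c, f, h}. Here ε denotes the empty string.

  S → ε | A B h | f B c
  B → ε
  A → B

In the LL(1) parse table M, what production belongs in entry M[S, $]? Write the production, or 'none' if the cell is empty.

S → ε

FIRST(B): from B→ε we get {ε}. So FIRST(B) = {ε}.
FIRST(A): from A→B we get {ε}. So FIRST(A) = {ε}.
FIRST(S): from S→ε we get {ε}; from S→A B h we get {h}; from S→f B c we get {f}. So FIRST(S) = {ε, f, h}.
FOLLOW(S) includes $ since S is the start symbol.
FOLLOW(S): S appears on no right-hand side. Thus FOLLOW(S) = {$}.
For S → ε: FIRST(ε) = {ε}, so it goes in M[S, t] for t ∈ {}; since ε ∈ FIRST, also for every t ∈ FOLLOW(S) = {$}.
For S → A B h: FIRST(A B h) = {h}, so it goes in M[S, t] for t ∈ {h}.
For S → f B c: FIRST(f B c) = {f}, so it goes in M[S, t] for t ∈ {f}.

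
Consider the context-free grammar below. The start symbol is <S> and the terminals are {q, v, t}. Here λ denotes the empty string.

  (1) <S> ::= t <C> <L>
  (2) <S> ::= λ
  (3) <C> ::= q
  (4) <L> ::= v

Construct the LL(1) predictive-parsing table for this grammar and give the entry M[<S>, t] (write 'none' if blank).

FIRST(<S>): from <S>::=t <C> <L> we get {t}; from <S>::=λ we get {λ}. So FIRST(<S>) = {λ, t}.
FIRST(<C>): from <C>::=q we get {q}. So FIRST(<C>) = {q}.
FIRST(<L>): from <L>::=v we get {v}. So FIRST(<L>) = {v}.
FOLLOW(<S>) includes $ since <S> is the start symbol.
FOLLOW(<S>): <S> appears on no right-hand side. Thus FOLLOW(<S>) = {$}.
For <S> ::= t <C> <L>: FIRST(t <C> <L>) = {t}, so it goes in M[<S>, t] for t ∈ {t}.
For <S> ::= λ: FIRST(λ) = {λ}, so it goes in M[<S>, t] for t ∈ {}; since λ ∈ FIRST, also for every t ∈ FOLLOW(<S>) = {$}.

<S> ::= t <C> <L>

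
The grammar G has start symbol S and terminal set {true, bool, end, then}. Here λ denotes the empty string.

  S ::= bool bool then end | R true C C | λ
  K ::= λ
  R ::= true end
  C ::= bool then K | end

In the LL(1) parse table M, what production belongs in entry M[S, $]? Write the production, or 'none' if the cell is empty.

FIRST(K): from K::=λ we get {λ}. So FIRST(K) = {λ}.
FIRST(R): from R::=true end we get {true}. So FIRST(R) = {true}.
FIRST(C): from C::=bool then K we get {bool}; from C::=end we get {end}. So FIRST(C) = {bool, end}.
FIRST(S): from S::=bool bool then end we get {bool}; from S::=R true C C we get {true}; from S::=λ we get {λ}. So FIRST(S) = {λ, bool, true}.
FOLLOW(S) includes $ since S is the start symbol.
FOLLOW(S): S appears on no right-hand side. Thus FOLLOW(S) = {$}.
For S ::= bool bool then end: FIRST(bool bool then end) = {bool}, so it goes in M[S, t] for t ∈ {bool}.
For S ::= R true C C: FIRST(R true C C) = {true}, so it goes in M[S, t] for t ∈ {true}.
For S ::= λ: FIRST(λ) = {λ}, so it goes in M[S, t] for t ∈ {}; since λ ∈ FIRST, also for every t ∈ FOLLOW(S) = {$}.

S ::= λ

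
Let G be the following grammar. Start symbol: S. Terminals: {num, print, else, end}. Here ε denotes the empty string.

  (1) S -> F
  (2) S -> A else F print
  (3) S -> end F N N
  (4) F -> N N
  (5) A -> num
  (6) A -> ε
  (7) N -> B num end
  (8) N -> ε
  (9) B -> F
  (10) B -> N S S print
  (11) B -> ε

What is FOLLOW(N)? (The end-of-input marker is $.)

{$, else, end, num, print}

FIRST(A) = {ε, num}
FIRST(S) = {ε, else, end, num, print}  (via F, A else F print)
FIRST(F) = {ε, else, end, num, print}  (via N N)
FIRST(N) = {ε, else, end, num, print}  (via B num end)
FIRST(B) = {ε, else, end, num, print}  (via F, N S S print)
FOLLOW(S) includes $ since S is the start symbol.
FOLLOW(S): in B->N S S print (occurrence 1), S is followed by S print with FIRST {else, end, num, print}; in B->N S S print (occurrence 2), S is followed by print with FIRST {print}. Thus FOLLOW(S) = {$, else, end, num, print}.
FOLLOW(A): in S->A else F print, A is followed by else F print with FIRST {else}. Thus FOLLOW(A) = {else}.
FOLLOW(B): in N->B num end, B is followed by num end with FIRST {num}. Thus FOLLOW(B) = {num}.
FOLLOW(F): in S->F, the suffix after F is empty, so FOLLOW(F) ⊇ FOLLOW(S) = {$, else, end, num, print}; in S->A else F print, F is followed by print with FIRST {print}; in S->end F N N, F is followed by N N with FIRST {ε, else, end, num, print}; in S->end F N N, the suffix after F is nullable, so FOLLOW(F) ⊇ FOLLOW(S) = {$, else, end, num, print}; in B->F, the suffix after F is empty, so FOLLOW(F) ⊇ FOLLOW(B) = {num}. Thus FOLLOW(F) = {$, else, end, num, print}.
FOLLOW(N): in S->end F N N (occurrence 1), N is followed by N with FIRST {ε, else, end, num, print}; in S->end F N N (occurrence 1), the suffix after N is nullable, so FOLLOW(N) ⊇ FOLLOW(S) = {$, else, end, num, print}; in S->end F N N (occurrence 2), the suffix after N is empty, so FOLLOW(N) ⊇ FOLLOW(S) = {$, else, end, num, print}; in F->N N (occurrence 1), N is followed by N with FIRST {ε, else, end, num, print}; in F->N N (occurrence 1), the suffix after N is nullable, so FOLLOW(N) ⊇ FOLLOW(F) = {$, else, end, num, print}; in F->N N (occurrence 2), the suffix after N is empty, so FOLLOW(N) ⊇ FOLLOW(F) = {$, else, end, num, print}; in B->N S S print, N is followed by S S print with FIRST {else, end, num, print}. Thus FOLLOW(N) = {$, else, end, num, print}.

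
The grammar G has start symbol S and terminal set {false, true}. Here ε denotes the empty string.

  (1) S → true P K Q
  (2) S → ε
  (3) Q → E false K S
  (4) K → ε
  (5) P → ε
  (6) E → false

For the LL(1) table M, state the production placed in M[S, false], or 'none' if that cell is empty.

FIRST(S): from S→true P K Q we get {true}; from S→ε we get {ε}. So FIRST(S) = {ε, true}.
FIRST(K): from K→ε we get {ε}. So FIRST(K) = {ε}.
FIRST(P): from P→ε we get {ε}. So FIRST(P) = {ε}.
FIRST(E): from E→false we get {false}. So FIRST(E) = {false}.
FIRST(Q): from Q→E false K S we get {false}. So FIRST(Q) = {false}.
FOLLOW(S) includes $ since S is the start symbol.
FOLLOW(S): in Q→E false K S, the suffix after S is empty, so FOLLOW(S) ⊇ FOLLOW(Q) = {$}. Thus FOLLOW(S) = {$}.
FOLLOW(Q): in S→true P K Q, the suffix after Q is empty, so FOLLOW(Q) ⊇ FOLLOW(S) = {$}. Thus FOLLOW(Q) = {$}.
For S → true P K Q: FIRST(true P K Q) = {true}, so it goes in M[S, t] for t ∈ {true}.
For S → ε: FIRST(ε) = {ε}, so it goes in M[S, t] for t ∈ {}; since ε ∈ FIRST, also for every t ∈ FOLLOW(S) = {$}.
None of these place a production in M[S, false].

none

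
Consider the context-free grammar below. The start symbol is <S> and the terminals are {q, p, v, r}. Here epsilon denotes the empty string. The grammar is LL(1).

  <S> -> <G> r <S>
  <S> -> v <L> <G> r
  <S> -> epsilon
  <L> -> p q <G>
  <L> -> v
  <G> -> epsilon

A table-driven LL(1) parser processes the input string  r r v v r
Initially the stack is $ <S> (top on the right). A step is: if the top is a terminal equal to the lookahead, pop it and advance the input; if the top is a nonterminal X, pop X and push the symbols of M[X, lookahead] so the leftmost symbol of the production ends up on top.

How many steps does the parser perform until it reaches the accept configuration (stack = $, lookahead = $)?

step 1: stack=$ <S>  input=r r v v r $  — expand <S> -> <G> r <S>
step 2: stack=$ <S> r <G>  input=r r v v r $  — expand <G> -> epsilon
step 3: stack=$ <S> r  input=r r v v r $  — match r
step 4: stack=$ <S>  input=r v v r $  — expand <S> -> <G> r <S>
step 5: stack=$ <S> r <G>  input=r v v r $  — expand <G> -> epsilon
step 6: stack=$ <S> r  input=r v v r $  — match r
step 7: stack=$ <S>  input=v v r $  — expand <S> -> v <L> <G> r
step 8: stack=$ r <G> <L> v  input=v v r $  — match v
step 9: stack=$ r <G> <L>  input=v r $  — expand <L> -> v
step 10: stack=$ r <G> v  input=v r $  — match v
step 11: stack=$ r <G>  input=r $  — expand <G> -> epsilon
step 12: stack=$ r  input=r $  — match r
Accept reached after 12 steps.

12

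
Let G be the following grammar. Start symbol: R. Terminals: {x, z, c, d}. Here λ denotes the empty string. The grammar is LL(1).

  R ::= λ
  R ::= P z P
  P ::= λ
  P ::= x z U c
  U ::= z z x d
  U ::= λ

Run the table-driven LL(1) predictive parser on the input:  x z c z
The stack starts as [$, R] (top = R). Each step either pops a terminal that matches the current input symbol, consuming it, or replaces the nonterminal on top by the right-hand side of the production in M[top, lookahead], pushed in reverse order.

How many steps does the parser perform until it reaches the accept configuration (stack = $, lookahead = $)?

8

step 1: stack=$ R  input=x z c z $  — expand R ::= P z P
step 2: stack=$ P z P  input=x z c z $  — expand P ::= x z U c
step 3: stack=$ P z c U z x  input=x z c z $  — match x
step 4: stack=$ P z c U z  input=z c z $  — match z
step 5: stack=$ P z c U  input=c z $  — expand U ::= λ
step 6: stack=$ P z c  input=c z $  — match c
step 7: stack=$ P z  input=z $  — match z
step 8: stack=$ P  input=$  — expand P ::= λ
Accept reached after 8 steps.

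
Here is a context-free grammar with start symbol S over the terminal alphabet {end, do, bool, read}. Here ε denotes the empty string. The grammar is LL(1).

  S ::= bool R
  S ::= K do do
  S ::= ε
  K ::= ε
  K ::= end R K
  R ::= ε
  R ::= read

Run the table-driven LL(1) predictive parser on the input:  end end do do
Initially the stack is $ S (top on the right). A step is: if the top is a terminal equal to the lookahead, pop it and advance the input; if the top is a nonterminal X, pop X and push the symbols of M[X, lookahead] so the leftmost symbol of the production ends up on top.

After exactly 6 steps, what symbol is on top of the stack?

     Stack            Input            Action
  1  $ S              end end do do $  expand S ::= K do do
  2  $ do do K        end end do do $  expand K ::= end R K
  3  $ do do K R end  end end do do $  match end
  4  $ do do K R      end do do $      expand R ::= ε
  5  $ do do K        end do do $      expand K ::= end R K
  6  $ do do K R end  end do do $      match end
Stack after step 6: $ do do K R (top = R).

R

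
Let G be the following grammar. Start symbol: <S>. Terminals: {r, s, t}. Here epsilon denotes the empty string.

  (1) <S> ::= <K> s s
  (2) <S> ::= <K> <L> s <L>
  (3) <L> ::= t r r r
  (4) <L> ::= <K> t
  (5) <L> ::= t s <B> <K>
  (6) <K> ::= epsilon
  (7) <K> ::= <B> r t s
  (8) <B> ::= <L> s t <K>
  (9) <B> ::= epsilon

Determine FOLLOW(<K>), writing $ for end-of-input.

FIRST(<S>) = {r, s, t}  (via <K> s s, <K> <L> s <L>)
FIRST(<L>) = {r, t}  (via <K> t)
FIRST(<B>) = {epsilon, r, t}  (via <L> s t <K>)
FIRST(<K>) = {epsilon, r, t}  (via <B> r t s)
FOLLOW(<S>) includes $ since <S> is the start symbol.
FOLLOW(<S>): <S> appears on no right-hand side. Thus FOLLOW(<S>) = {$}.
FOLLOW(<L>): in <S>::=<K> <L> s <L> (occurrence 1), <L> is followed by s <L> with FIRST {s}; in <S>::=<K> <L> s <L> (occurrence 2), the suffix after <L> is empty, so FOLLOW(<L>) ⊇ FOLLOW(<S>) = {$}; in <B>::=<L> s t <K>, <L> is followed by s t <K> with FIRST {s}. Thus FOLLOW(<L>) = {$, s}.
FOLLOW(<B>): in <L>::=t s <B> <K>, <B> is followed by <K> with FIRST {epsilon, r, t}; in <L>::=t s <B> <K>, the suffix after <B> is nullable, so FOLLOW(<B>) ⊇ FOLLOW(<L>) = {$, s}; in <K>::=<B> r t s, <B> is followed by r t s with FIRST {r}. Thus FOLLOW(<B>) = {$, r, s, t}.
FOLLOW(<K>): in <S>::=<K> s s, <K> is followed by s s with FIRST {s}; in <S>::=<K> <L> s <L>, <K> is followed by <L> s <L> with FIRST {r, t}; in <L>::=<K> t, <K> is followed by t with FIRST {t}; in <L>::=t s <B> <K>, the suffix after <K> is empty, so FOLLOW(<K>) ⊇ FOLLOW(<L>) = {$, s}; in <B>::=<L> s t <K>, the suffix after <K> is empty, so FOLLOW(<K>) ⊇ FOLLOW(<B>) = {$, r, s, t}. Thus FOLLOW(<K>) = {$, r, s, t}.

{$, r, s, t}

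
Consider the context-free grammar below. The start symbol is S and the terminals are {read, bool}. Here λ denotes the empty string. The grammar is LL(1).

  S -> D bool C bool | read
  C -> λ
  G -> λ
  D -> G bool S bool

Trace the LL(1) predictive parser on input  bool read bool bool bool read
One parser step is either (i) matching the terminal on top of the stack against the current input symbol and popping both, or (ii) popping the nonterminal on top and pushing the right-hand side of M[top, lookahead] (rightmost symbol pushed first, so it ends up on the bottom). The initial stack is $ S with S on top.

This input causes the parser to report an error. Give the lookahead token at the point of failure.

read

      Stack                        Input                            Action
   1  $ S                          bool read bool bool bool read $  expand S -> D bool C bool
   2  $ bool C bool D              bool read bool bool bool read $  expand D -> G bool S bool
   3  $ bool C bool bool S bool G  bool read bool bool bool read $  expand G -> λ
   4  $ bool C bool bool S bool    bool read bool bool bool read $  match bool
   5  $ bool C bool bool S         read bool bool bool read $       expand S -> read
   6  $ bool C bool bool read      read bool bool bool read $       match read
   7  $ bool C bool bool           bool bool bool read $            match bool
   8  $ bool C bool                bool bool read $                 match bool
   9  $ bool C                     bool read $                      expand C -> λ
  10  $ bool                       bool read $                      match bool
  11  $                            read $                           error: stack empty but input remains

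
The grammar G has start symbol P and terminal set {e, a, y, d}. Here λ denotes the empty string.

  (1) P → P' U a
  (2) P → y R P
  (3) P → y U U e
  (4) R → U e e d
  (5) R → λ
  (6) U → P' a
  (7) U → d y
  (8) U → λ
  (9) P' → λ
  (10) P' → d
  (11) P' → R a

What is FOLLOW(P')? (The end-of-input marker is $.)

FIRST(P): from P→P' U a we get {a, d, e}; from P→y R P we get {y}; from P→y U U e we get {y}. So FIRST(P) = {a, d, e, y}.
FIRST(R): from R→U e e d we get {a, d, e}; from R→λ we get {λ}. So FIRST(R) = {λ, a, d, e}.
FIRST(P'): from P'→λ we get {λ}; from P'→d we get {d}; from P'→R a we get {a, d, e}. So FIRST(P') = {λ, a, d, e}.
FIRST(U): from U→P' a we get {a, d, e}; from U→d y we get {d}; from U→λ we get {λ}. So FIRST(U) = {λ, a, d, e}.
FOLLOW(P) includes $ since P is the start symbol.
FOLLOW(P): in P→y R P, the suffix after P is empty (adds nothing new). Thus FOLLOW(P) = {$}.
FOLLOW(R): in P→y R P, R is followed by P with FIRST {a, d, e, y}; in P'→R a, R is followed by a with FIRST {a}. Thus FOLLOW(R) = {a, d, e, y}.
FOLLOW(U): in P→P' U a, U is followed by a with FIRST {a}; in P→y U U e (occurrence 1), U is followed by U e with FIRST {a, d, e}; in P→y U U e (occurrence 2), U is followed by e with FIRST {e}; in R→U e e d, U is followed by e e d with FIRST {e}. Thus FOLLOW(U) = {a, d, e}.
FOLLOW(P'): in P→P' U a, P' is followed by U a with FIRST {a, d, e}; in U→P' a, P' is followed by a with FIRST {a}. Thus FOLLOW(P') = {a, d, e}.

{a, d, e}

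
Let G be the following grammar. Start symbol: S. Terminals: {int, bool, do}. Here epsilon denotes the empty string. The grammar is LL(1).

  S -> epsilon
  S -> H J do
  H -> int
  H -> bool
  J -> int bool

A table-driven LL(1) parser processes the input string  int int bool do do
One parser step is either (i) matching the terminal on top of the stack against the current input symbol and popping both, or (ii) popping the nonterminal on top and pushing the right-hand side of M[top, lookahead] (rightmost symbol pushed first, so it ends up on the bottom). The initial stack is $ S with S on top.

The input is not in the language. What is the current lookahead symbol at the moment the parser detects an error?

step 1: stack=$ S  input=int int bool do do $  — expand S -> H J do
step 2: stack=$ do J H  input=int int bool do do $  — expand H -> int
step 3: stack=$ do J int  input=int int bool do do $  — match int
step 4: stack=$ do J  input=int bool do do $  — expand J -> int bool
step 5: stack=$ do bool int  input=int bool do do $  — match int
step 6: stack=$ do bool  input=bool do do $  — match bool
step 7: stack=$ do  input=do do $  — match do
step 8: stack=$  input=do $  — error: stack empty but input remains

do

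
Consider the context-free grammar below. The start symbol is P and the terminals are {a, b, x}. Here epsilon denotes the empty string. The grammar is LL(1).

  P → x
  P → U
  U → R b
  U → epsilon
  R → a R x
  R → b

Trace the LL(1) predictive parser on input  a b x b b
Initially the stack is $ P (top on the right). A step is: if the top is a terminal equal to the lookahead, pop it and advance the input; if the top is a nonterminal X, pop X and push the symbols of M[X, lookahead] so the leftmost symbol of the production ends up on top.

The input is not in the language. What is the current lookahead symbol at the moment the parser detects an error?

step 1: stack=$ P  input=a b x b b $  — expand P → U
step 2: stack=$ U  input=a b x b b $  — expand U → R b
step 3: stack=$ b R  input=a b x b b $  — expand R → a R x
step 4: stack=$ b x R a  input=a b x b b $  — match a
step 5: stack=$ b x R  input=b x b b $  — expand R → b
step 6: stack=$ b x b  input=b x b b $  — match b
step 7: stack=$ b x  input=x b b $  — match x
step 8: stack=$ b  input=b b $  — match b
step 9: stack=$  input=b $  — error: stack empty but input remains

b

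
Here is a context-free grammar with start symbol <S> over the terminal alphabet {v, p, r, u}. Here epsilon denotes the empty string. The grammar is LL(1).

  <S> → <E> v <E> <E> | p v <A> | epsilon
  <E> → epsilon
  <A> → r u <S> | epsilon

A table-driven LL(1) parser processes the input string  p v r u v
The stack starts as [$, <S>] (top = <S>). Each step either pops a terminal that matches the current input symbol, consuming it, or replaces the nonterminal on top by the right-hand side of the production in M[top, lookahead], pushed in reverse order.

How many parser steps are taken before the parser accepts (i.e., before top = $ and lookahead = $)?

step 1: stack=$ <S>  input=p v r u v $  — expand <S> → p v <A>
step 2: stack=$ <A> v p  input=p v r u v $  — match p
step 3: stack=$ <A> v  input=v r u v $  — match v
step 4: stack=$ <A>  input=r u v $  — expand <A> → r u <S>
step 5: stack=$ <S> u r  input=r u v $  — match r
step 6: stack=$ <S> u  input=u v $  — match u
step 7: stack=$ <S>  input=v $  — expand <S> → <E> v <E> <E>
step 8: stack=$ <E> <E> v <E>  input=v $  — expand <E> → epsilon
step 9: stack=$ <E> <E> v  input=v $  — match v
step 10: stack=$ <E> <E>  input=$  — expand <E> → epsilon
step 11: stack=$ <E>  input=$  — expand <E> → epsilon
Accept reached after 11 steps.

11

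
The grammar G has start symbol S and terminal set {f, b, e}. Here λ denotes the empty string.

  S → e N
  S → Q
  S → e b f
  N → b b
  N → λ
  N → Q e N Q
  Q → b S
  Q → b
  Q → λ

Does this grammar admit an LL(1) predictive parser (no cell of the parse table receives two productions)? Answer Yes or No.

No

FIRST(S) = {λ, b, e}
FIRST(N) = {λ, b, e}
FIRST(Q) = {λ, b}
FOLLOW(S) = {$, b, e}
FOLLOW(N) = {$, b, e}
FOLLOW(Q) = {$, b, e}
Cell M[N, b] receives both N → b b and N → λ and N → Q e N Q — the grammar is not LL(1).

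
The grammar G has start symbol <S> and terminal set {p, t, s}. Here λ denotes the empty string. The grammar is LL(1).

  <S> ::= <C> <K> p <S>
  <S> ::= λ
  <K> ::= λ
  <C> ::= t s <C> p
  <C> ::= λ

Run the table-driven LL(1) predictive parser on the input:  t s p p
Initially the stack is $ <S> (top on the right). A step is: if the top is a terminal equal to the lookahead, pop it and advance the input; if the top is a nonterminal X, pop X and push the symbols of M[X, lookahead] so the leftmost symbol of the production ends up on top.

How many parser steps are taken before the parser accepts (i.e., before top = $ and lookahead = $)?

9

step 1: stack=$ <S>  input=t s p p $  — expand <S> ::= <C> <K> p <S>
step 2: stack=$ <S> p <K> <C>  input=t s p p $  — expand <C> ::= t s <C> p
step 3: stack=$ <S> p <K> p <C> s t  input=t s p p $  — match t
step 4: stack=$ <S> p <K> p <C> s  input=s p p $  — match s
step 5: stack=$ <S> p <K> p <C>  input=p p $  — expand <C> ::= λ
step 6: stack=$ <S> p <K> p  input=p p $  — match p
step 7: stack=$ <S> p <K>  input=p $  — expand <K> ::= λ
step 8: stack=$ <S> p  input=p $  — match p
step 9: stack=$ <S>  input=$  — expand <S> ::= λ
Accept reached after 9 steps.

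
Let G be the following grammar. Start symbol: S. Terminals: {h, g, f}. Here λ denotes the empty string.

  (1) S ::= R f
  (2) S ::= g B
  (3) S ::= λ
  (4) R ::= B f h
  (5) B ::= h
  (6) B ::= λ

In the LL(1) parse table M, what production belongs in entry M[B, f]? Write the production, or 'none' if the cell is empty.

B ::= λ

FIRST(B): from B::=h we get {h}; from B::=λ we get {λ}. So FIRST(B) = {λ, h}.
FIRST(R): from R::=B f h we get {f, h}. So FIRST(R) = {f, h}.
FIRST(S): from S::=R f we get {f, h}; from S::=g B we get {g}; from S::=λ we get {λ}. So FIRST(S) = {λ, f, g, h}.
FOLLOW(S) includes $ since S is the start symbol.
FOLLOW(S): S appears on no right-hand side. Thus FOLLOW(S) = {$}.
FOLLOW(B): in S::=g B, the suffix after B is empty, so FOLLOW(B) ⊇ FOLLOW(S) = {$}; in R::=B f h, B is followed by f h with FIRST {f}. Thus FOLLOW(B) = {$, f}.
For B ::= h: FIRST(h) = {h}, so it goes in M[B, t] for t ∈ {h}.
For B ::= λ: FIRST(λ) = {λ}, so it goes in M[B, t] for t ∈ {}; since λ ∈ FIRST, also for every t ∈ FOLLOW(B) = {$, f}.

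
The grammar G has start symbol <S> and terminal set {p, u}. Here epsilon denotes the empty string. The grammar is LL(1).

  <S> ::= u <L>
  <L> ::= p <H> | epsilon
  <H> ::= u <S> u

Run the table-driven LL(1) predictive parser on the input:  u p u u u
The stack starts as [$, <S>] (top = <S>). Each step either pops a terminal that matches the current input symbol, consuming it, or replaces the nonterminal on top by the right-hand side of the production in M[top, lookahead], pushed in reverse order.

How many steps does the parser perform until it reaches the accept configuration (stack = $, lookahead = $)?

10

      Stack      Input        Action
   1  $ <S>      u p u u u $  expand <S> ::= u <L>
   2  $ <L> u    u p u u u $  match u
   3  $ <L>      p u u u $    expand <L> ::= p <H>
   4  $ <H> p    p u u u $    match p
   5  $ <H>      u u u $      expand <H> ::= u <S> u
   6  $ u <S> u  u u u $      match u
   7  $ u <S>    u u $        expand <S> ::= u <L>
   8  $ u <L> u  u u $        match u
   9  $ u <L>    u $          expand <L> ::= epsilon
  10  $ u        u $          match u
Accept reached after 10 steps.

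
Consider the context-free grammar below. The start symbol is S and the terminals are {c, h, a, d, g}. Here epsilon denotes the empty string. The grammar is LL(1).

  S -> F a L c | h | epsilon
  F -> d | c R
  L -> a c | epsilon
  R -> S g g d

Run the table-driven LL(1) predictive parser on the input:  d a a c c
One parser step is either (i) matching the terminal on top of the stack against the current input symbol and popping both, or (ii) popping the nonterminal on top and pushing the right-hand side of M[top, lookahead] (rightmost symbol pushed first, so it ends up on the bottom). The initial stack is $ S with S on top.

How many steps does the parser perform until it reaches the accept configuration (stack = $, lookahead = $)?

8

step 1: stack=$ S  input=d a a c c $  — expand S -> F a L c
step 2: stack=$ c L a F  input=d a a c c $  — expand F -> d
step 3: stack=$ c L a d  input=d a a c c $  — match d
step 4: stack=$ c L a  input=a a c c $  — match a
step 5: stack=$ c L  input=a c c $  — expand L -> a c
step 6: stack=$ c c a  input=a c c $  — match a
step 7: stack=$ c c  input=c c $  — match c
step 8: stack=$ c  input=c $  — match c
Accept reached after 8 steps.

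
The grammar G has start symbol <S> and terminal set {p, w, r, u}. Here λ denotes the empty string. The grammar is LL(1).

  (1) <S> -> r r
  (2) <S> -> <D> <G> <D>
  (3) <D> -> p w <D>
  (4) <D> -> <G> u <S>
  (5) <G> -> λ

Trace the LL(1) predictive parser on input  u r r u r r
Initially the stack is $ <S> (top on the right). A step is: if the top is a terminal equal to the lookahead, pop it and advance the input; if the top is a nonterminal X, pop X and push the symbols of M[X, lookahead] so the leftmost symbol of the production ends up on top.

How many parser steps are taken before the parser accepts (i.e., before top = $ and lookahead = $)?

14

step 1: stack=$ <S>  input=u r r u r r $  — expand <S> -> <D> <G> <D>
step 2: stack=$ <D> <G> <D>  input=u r r u r r $  — expand <D> -> <G> u <S>
step 3: stack=$ <D> <G> <S> u <G>  input=u r r u r r $  — expand <G> -> λ
step 4: stack=$ <D> <G> <S> u  input=u r r u r r $  — match u
step 5: stack=$ <D> <G> <S>  input=r r u r r $  — expand <S> -> r r
step 6: stack=$ <D> <G> r r  input=r r u r r $  — match r
step 7: stack=$ <D> <G> r  input=r u r r $  — match r
step 8: stack=$ <D> <G>  input=u r r $  — expand <G> -> λ
step 9: stack=$ <D>  input=u r r $  — expand <D> -> <G> u <S>
step 10: stack=$ <S> u <G>  input=u r r $  — expand <G> -> λ
step 11: stack=$ <S> u  input=u r r $  — match u
step 12: stack=$ <S>  input=r r $  — expand <S> -> r r
step 13: stack=$ r r  input=r r $  — match r
step 14: stack=$ r  input=r $  — match r
Accept reached after 14 steps.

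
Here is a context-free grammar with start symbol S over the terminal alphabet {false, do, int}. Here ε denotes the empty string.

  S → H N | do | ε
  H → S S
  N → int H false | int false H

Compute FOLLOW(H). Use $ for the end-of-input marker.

FIRST(N) = {int}
FIRST(S) = {ε, do, int}  (via H N)
FIRST(H) = {ε, do, int}  (via S S)
FOLLOW(S) includes $ since S is the start symbol.
FOLLOW(S): in H→S S (occurrence 1), S is followed by S with FIRST {ε, do, int}; in H→S S (occurrence 1), the suffix after S is nullable, so FOLLOW(S) ⊇ FOLLOW(H) = {$, do, false, int}; in H→S S (occurrence 2), the suffix after S is empty, so FOLLOW(S) ⊇ FOLLOW(H) = {$, do, false, int}. Thus FOLLOW(S) = {$, do, false, int}.
FOLLOW(N): in S→H N, the suffix after N is empty, so FOLLOW(N) ⊇ FOLLOW(S) = {$, do, false, int}. Thus FOLLOW(N) = {$, do, false, int}.
FOLLOW(H): in S→H N, H is followed by N with FIRST {int}; in N→int H false, H is followed by false with FIRST {false}; in N→int false H, the suffix after H is empty, so FOLLOW(H) ⊇ FOLLOW(N) = {$, do, false, int}. Thus FOLLOW(H) = {$, do, false, int}.

{$, do, false, int}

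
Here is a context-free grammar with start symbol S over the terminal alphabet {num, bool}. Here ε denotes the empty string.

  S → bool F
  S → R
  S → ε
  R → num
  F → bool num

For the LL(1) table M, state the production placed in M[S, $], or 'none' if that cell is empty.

FIRST(R): from R→num we get {num}. So FIRST(R) = {num}.
FIRST(F): from F→bool num we get {bool}. So FIRST(F) = {bool}.
FIRST(S): from S→bool F we get {bool}; from S→R we get {num}; from S→ε we get {ε}. So FIRST(S) = {ε, bool, num}.
FOLLOW(S) includes $ since S is the start symbol.
FOLLOW(S): S appears on no right-hand side. Thus FOLLOW(S) = {$}.
For S → bool F: FIRST(bool F) = {bool}, so it goes in M[S, t] for t ∈ {bool}.
For S → R: FIRST(R) = {num}, so it goes in M[S, t] for t ∈ {num}.
For S → ε: FIRST(ε) = {ε}, so it goes in M[S, t] for t ∈ {}; since ε ∈ FIRST, also for every t ∈ FOLLOW(S) = {$}.

S → ε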